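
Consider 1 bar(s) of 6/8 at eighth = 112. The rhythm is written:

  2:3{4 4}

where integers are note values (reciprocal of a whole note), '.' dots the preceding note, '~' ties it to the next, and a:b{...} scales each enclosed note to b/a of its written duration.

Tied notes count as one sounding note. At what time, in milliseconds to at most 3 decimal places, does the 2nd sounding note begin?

1. 0.0ms @ 0 + 1607.143ms (3)
2. 1607.143ms @ 3 + 1607.143ms (3)

note 2 onset = 3b = 1607.143ms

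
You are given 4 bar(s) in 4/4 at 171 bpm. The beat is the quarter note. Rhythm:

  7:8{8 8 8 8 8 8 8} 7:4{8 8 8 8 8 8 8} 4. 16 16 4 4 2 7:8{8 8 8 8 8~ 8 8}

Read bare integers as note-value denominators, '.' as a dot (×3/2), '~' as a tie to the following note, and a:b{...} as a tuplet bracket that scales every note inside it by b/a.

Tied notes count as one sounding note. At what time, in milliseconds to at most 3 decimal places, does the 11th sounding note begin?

1. 0.0ms @ 0 + 200.501ms (4/7)
2. 200.501ms @ 4/7 + 200.501ms (4/7)
3. 401.003ms @ 8/7 + 200.501ms (4/7)
4. 601.504ms @ 12/7 + 200.501ms (4/7)
5. 802.005ms @ 16/7 + 200.501ms (4/7)
6. 1002.506ms @ 20/7 + 200.501ms (4/7)
7. 1203.008ms @ 24/7 + 200.501ms (4/7)
8. 1403.509ms @ 4 + 100.251ms (2/7)
9. 1503.759ms @ 30/7 + 100.251ms (2/7)
10. 1604.01ms @ 32/7 + 100.251ms (2/7)
11. 1704.261ms @ 34/7 + 100.251ms (2/7)
12. 1804.511ms @ 36/7 + 100.251ms (2/7)
13. 1904.762ms @ 38/7 + 100.251ms (2/7)
14. 2005.013ms @ 40/7 + 100.251ms (2/7)
15. 2105.263ms @ 6 + 526.316ms (3/2)
16. 2631.579ms @ 15/2 + 87.719ms (1/4)
17. 2719.298ms @ 31/4 + 87.719ms (1/4)
18. 2807.018ms @ 8 + 350.877ms (1)
19. 3157.895ms @ 9 + 350.877ms (1)
20. 3508.772ms @ 10 + 701.754ms (2)
21. 4210.526ms @ 12 + 200.501ms (4/7)
22. 4411.028ms @ 88/7 + 200.501ms (4/7)
23. 4611.529ms @ 92/7 + 200.501ms (4/7)
24. 4812.03ms @ 96/7 + 200.501ms (4/7)
25. 5012.531ms @ 100/7 + 401.003ms (8/7)
26. 5413.534ms @ 108/7 + 200.501ms (4/7)

note 11 onset = 34/7b = 1704.261ms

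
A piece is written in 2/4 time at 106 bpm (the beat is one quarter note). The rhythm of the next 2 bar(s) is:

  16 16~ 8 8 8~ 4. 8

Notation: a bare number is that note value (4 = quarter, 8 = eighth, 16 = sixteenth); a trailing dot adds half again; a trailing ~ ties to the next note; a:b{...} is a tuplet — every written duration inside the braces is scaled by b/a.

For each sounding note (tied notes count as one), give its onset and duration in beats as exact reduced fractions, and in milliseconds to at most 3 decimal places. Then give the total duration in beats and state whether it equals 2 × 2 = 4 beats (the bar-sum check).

1) 0.0ms=0b +141.509ms=1/4b
2) 141.509ms=1/4b +424.528ms=3/4b
3) 566.038ms=1b +283.019ms=1/2b
4) 849.057ms=3/2b +1132.075ms=2b
5) 1981.132ms=7/2b +283.019ms=1/2b
Σ=4b of 4 (106bpm 2/4) — PASS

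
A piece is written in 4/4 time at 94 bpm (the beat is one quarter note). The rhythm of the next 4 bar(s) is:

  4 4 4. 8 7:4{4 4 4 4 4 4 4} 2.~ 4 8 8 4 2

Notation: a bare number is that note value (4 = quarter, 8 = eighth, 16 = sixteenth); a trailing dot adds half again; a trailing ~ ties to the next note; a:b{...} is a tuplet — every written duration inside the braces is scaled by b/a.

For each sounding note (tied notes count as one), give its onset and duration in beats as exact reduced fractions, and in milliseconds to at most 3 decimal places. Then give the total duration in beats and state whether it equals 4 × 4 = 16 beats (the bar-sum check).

1) 0.0ms=0b +638.298ms=1b
2) 638.298ms=1b +638.298ms=1b
3) 1276.596ms=2b +957.447ms=3/2b
4) 2234.043ms=7/2b +319.149ms=1/2b
5) 2553.191ms=4b +364.742ms=4/7b
6) 2917.933ms=32/7b +364.742ms=4/7b
7) 3282.675ms=36/7b +364.742ms=4/7b
8) 3647.416ms=40/7b +364.742ms=4/7b
9) 4012.158ms=44/7b +364.742ms=4/7b
10) 4376.9ms=48/7b +364.742ms=4/7b
11) 4741.641ms=52/7b +364.742ms=4/7b
12) 5106.383ms=8b +2553.191ms=4b
13) 7659.574ms=12b +319.149ms=1/2b
14) 7978.723ms=25/2b +319.149ms=1/2b
15) 8297.872ms=13b +638.298ms=1b
16) 8936.17ms=14b +1276.596ms=2b
Σ=16b of 16 (94bpm 4/4) — PASS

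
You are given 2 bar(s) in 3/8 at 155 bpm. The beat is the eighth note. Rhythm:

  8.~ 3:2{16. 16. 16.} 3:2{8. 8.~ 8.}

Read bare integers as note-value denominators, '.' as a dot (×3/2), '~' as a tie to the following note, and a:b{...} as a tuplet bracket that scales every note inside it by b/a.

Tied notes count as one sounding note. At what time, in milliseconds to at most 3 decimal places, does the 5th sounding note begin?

1. 0.0ms @ 0 + 774.194ms (2)
2. 774.194ms @ 2 + 193.548ms (1/2)
3. 967.742ms @ 5/2 + 193.548ms (1/2)
4. 1161.29ms @ 3 + 387.097ms (1)
5. 1548.387ms @ 4 + 774.194ms (2)

note 5 onset = 4b = 1548.387ms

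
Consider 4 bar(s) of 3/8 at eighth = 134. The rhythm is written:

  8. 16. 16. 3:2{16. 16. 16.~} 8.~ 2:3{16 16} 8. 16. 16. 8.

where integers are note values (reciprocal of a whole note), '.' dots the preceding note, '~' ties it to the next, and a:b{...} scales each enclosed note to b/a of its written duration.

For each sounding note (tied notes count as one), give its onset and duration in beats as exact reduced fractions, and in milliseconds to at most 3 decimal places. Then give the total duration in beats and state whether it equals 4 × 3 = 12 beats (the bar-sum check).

1) 0.0ms=0b +671.642ms=3/2b
2) 671.642ms=3/2b +335.821ms=3/4b
3) 1007.463ms=9/4b +335.821ms=3/4b
4) 1343.284ms=3b +223.881ms=1/2b
5) 1567.164ms=7/2b +223.881ms=1/2b
6) 1791.045ms=4b +1231.343ms=11/4b
7) 3022.388ms=27/4b +335.821ms=3/4b
8) 3358.209ms=15/2b +671.642ms=3/2b
9) 4029.851ms=9b +335.821ms=3/4b
10) 4365.672ms=39/4b +335.821ms=3/4b
11) 4701.493ms=21/2b +671.642ms=3/2b
Σ=12b of 12 (134bpm 3/8) — PASS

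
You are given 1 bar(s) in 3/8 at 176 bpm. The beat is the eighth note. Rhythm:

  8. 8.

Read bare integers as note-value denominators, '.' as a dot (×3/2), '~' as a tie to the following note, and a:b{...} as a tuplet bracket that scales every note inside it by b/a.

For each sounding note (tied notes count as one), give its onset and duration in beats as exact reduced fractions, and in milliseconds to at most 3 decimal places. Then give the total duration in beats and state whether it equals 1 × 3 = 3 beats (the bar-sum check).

1) 0.0ms=0b +511.364ms=3/2b
2) 511.364ms=3/2b +511.364ms=3/2b
Σ=3b of 3 (176bpm 3/8) — PASS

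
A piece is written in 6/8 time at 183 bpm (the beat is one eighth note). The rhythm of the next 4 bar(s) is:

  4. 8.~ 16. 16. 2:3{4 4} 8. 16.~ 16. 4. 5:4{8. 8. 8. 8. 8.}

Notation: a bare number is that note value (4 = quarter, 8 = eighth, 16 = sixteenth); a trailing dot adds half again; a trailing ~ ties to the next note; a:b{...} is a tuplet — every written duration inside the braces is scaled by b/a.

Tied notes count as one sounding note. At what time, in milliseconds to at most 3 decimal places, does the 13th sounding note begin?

1. 0.0ms @ 0 + 983.607ms (3)
2. 983.607ms @ 3 + 737.705ms (9/4)
3. 1721.311ms @ 21/4 + 245.902ms (3/4)
4. 1967.213ms @ 6 + 983.607ms (3)
5. 2950.82ms @ 9 + 983.607ms (3)
6. 3934.426ms @ 12 + 491.803ms (3/2)
7. 4426.23ms @ 27/2 + 491.803ms (3/2)
8. 4918.033ms @ 15 + 983.607ms (3)
9. 5901.639ms @ 18 + 393.443ms (6/5)
10. 6295.082ms @ 96/5 + 393.443ms (6/5)
11. 6688.525ms @ 102/5 + 393.443ms (6/5)
12. 7081.967ms @ 108/5 + 393.443ms (6/5)
13. 7475.41ms @ 114/5 + 393.443ms (6/5)

note 13 onset = 114/5b = 7475.41ms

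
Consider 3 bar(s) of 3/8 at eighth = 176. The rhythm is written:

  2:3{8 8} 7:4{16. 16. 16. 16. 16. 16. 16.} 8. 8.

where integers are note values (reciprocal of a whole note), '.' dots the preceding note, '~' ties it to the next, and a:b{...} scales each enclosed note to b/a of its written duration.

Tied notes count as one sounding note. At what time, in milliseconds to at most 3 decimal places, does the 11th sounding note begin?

note 11 onset = 15/2b = 2556.818ms

1. 0.0ms @ 0 + 511.364ms (3/2)
2. 511.364ms @ 3/2 + 511.364ms (3/2)
3. 1022.727ms @ 3 + 146.104ms (3/7)
4. 1168.831ms @ 24/7 + 146.104ms (3/7)
5. 1314.935ms @ 27/7 + 146.104ms (3/7)
6. 1461.039ms @ 30/7 + 146.104ms (3/7)
7. 1607.143ms @ 33/7 + 146.104ms (3/7)
8. 1753.247ms @ 36/7 + 146.104ms (3/7)
9. 1899.351ms @ 39/7 + 146.104ms (3/7)
10. 2045.455ms @ 6 + 511.364ms (3/2)
11. 2556.818ms @ 15/2 + 511.364ms (3/2)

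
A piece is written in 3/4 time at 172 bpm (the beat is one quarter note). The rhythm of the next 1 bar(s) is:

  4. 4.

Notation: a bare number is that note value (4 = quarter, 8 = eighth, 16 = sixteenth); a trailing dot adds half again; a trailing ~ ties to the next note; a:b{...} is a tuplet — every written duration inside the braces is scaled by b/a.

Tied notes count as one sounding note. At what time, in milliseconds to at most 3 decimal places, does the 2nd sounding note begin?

note 2 onset = 3/2b = 523.256ms

1. 0.0ms @ 0 + 523.256ms (3/2)
2. 523.256ms @ 3/2 + 523.256ms (3/2)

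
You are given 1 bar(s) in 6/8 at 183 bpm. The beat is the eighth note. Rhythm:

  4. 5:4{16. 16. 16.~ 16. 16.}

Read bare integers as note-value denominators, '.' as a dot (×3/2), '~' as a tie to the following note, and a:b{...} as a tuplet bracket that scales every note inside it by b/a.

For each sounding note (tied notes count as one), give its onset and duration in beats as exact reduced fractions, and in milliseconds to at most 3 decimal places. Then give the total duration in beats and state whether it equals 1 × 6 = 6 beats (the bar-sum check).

1) 0.0ms=0b +983.607ms=3b
2) 983.607ms=3b +196.721ms=3/5b
3) 1180.328ms=18/5b +196.721ms=3/5b
4) 1377.049ms=21/5b +393.443ms=6/5b
5) 1770.492ms=27/5b +196.721ms=3/5b
Σ=6b of 6 (183bpm 6/8) — PASS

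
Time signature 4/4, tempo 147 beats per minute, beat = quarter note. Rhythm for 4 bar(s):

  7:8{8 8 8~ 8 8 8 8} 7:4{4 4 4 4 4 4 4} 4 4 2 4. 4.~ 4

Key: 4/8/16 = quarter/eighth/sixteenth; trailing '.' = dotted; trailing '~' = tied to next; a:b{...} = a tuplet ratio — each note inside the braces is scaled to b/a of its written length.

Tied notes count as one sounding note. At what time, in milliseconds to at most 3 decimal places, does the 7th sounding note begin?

1. 0.0ms @ 0 + 233.236ms (4/7)
2. 233.236ms @ 4/7 + 233.236ms (4/7)
3. 466.472ms @ 8/7 + 466.472ms (8/7)
4. 932.945ms @ 16/7 + 233.236ms (4/7)
5. 1166.181ms @ 20/7 + 233.236ms (4/7)
6. 1399.417ms @ 24/7 + 233.236ms (4/7)
7. 1632.653ms @ 4 + 233.236ms (4/7)
8. 1865.889ms @ 32/7 + 233.236ms (4/7)
9. 2099.125ms @ 36/7 + 233.236ms (4/7)
10. 2332.362ms @ 40/7 + 233.236ms (4/7)
11. 2565.598ms @ 44/7 + 233.236ms (4/7)
12. 2798.834ms @ 48/7 + 233.236ms (4/7)
13. 3032.07ms @ 52/7 + 233.236ms (4/7)
14. 3265.306ms @ 8 + 408.163ms (1)
15. 3673.469ms @ 9 + 408.163ms (1)
16. 4081.633ms @ 10 + 816.327ms (2)
17. 4897.959ms @ 12 + 612.245ms (3/2)
18. 5510.204ms @ 27/2 + 1020.408ms (5/2)

note 7 onset = 4b = 1632.653ms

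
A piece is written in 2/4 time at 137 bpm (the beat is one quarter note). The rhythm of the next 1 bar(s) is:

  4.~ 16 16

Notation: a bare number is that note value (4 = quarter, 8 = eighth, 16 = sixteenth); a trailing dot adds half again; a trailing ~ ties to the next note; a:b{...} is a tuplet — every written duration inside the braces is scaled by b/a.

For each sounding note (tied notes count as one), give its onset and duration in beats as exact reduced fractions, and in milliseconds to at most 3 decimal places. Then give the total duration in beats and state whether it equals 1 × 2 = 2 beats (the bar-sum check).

1) 0.0ms=0b +766.423ms=7/4b
2) 766.423ms=7/4b +109.489ms=1/4b
Σ=2b of 2 (137bpm 2/4) — PASS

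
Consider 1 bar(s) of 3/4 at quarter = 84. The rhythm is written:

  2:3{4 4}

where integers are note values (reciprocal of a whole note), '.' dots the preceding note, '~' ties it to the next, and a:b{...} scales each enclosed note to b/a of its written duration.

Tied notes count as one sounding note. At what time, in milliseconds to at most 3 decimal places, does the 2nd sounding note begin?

note 2 onset = 3/2b = 1071.429ms

1. 0.0ms @ 0 + 1071.429ms (3/2)
2. 1071.429ms @ 3/2 + 1071.429ms (3/2)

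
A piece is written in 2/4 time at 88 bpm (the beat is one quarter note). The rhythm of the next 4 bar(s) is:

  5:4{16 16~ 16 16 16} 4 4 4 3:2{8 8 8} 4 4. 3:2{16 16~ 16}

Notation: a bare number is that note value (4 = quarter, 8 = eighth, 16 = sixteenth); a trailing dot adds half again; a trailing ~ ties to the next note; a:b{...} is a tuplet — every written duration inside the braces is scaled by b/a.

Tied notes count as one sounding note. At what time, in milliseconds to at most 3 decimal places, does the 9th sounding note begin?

1. 0.0ms @ 0 + 136.364ms (1/5)
2. 136.364ms @ 1/5 + 272.727ms (2/5)
3. 409.091ms @ 3/5 + 136.364ms (1/5)
4. 545.455ms @ 4/5 + 136.364ms (1/5)
5. 681.818ms @ 1 + 681.818ms (1)
6. 1363.636ms @ 2 + 681.818ms (1)
7. 2045.455ms @ 3 + 681.818ms (1)
8. 2727.273ms @ 4 + 227.273ms (1/3)
9. 2954.545ms @ 13/3 + 227.273ms (1/3)
10. 3181.818ms @ 14/3 + 227.273ms (1/3)
11. 3409.091ms @ 5 + 681.818ms (1)
12. 4090.909ms @ 6 + 1022.727ms (3/2)
13. 5113.636ms @ 15/2 + 113.636ms (1/6)
14. 5227.273ms @ 23/3 + 227.273ms (1/3)

note 9 onset = 13/3b = 2954.545ms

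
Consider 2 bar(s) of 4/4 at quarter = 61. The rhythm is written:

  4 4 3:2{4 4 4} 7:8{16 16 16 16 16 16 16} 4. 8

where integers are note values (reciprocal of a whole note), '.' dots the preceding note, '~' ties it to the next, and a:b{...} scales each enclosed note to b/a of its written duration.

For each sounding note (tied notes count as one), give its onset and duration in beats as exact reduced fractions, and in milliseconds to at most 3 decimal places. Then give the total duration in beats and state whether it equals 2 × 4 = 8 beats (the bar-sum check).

1) 0.0ms=0b +983.607ms=1b
2) 983.607ms=1b +983.607ms=1b
3) 1967.213ms=2b +655.738ms=2/3b
4) 2622.951ms=8/3b +655.738ms=2/3b
5) 3278.689ms=10/3b +655.738ms=2/3b
6) 3934.426ms=4b +281.03ms=2/7b
7) 4215.457ms=30/7b +281.03ms=2/7b
8) 4496.487ms=32/7b +281.03ms=2/7b
9) 4777.518ms=34/7b +281.03ms=2/7b
10) 5058.548ms=36/7b +281.03ms=2/7b
11) 5339.578ms=38/7b +281.03ms=2/7b
12) 5620.609ms=40/7b +281.03ms=2/7b
13) 5901.639ms=6b +1475.41ms=3/2b
14) 7377.049ms=15/2b +491.803ms=1/2b
Σ=8b of 8 (61bpm 4/4) — PASS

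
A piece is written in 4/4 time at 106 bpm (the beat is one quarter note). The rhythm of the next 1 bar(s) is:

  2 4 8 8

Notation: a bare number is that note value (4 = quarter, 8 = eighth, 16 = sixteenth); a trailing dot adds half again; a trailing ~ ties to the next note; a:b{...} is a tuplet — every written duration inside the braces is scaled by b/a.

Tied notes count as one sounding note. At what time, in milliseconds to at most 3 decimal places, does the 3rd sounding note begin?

note 3 onset = 3b = 1698.113ms

1. 0.0ms @ 0 + 1132.075ms (2)
2. 1132.075ms @ 2 + 566.038ms (1)
3. 1698.113ms @ 3 + 283.019ms (1/2)
4. 1981.132ms @ 7/2 + 283.019ms (1/2)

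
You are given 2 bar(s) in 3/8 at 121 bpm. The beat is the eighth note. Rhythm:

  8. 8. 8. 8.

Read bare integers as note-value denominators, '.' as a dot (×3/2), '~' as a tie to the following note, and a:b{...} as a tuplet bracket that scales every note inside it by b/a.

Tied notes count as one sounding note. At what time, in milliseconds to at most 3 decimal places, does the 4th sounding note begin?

1. 0.0ms @ 0 + 743.802ms (3/2)
2. 743.802ms @ 3/2 + 743.802ms (3/2)
3. 1487.603ms @ 3 + 743.802ms (3/2)
4. 2231.405ms @ 9/2 + 743.802ms (3/2)

note 4 onset = 9/2b = 2231.405ms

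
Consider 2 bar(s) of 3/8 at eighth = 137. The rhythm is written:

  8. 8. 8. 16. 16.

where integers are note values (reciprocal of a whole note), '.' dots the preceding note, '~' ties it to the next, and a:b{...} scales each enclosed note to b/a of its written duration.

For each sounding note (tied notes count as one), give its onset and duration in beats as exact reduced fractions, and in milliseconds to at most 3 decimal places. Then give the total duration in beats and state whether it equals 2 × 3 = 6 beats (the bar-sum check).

1) 0.0ms=0b +656.934ms=3/2b
2) 656.934ms=3/2b +656.934ms=3/2b
3) 1313.869ms=3b +656.934ms=3/2b
4) 1970.803ms=9/2b +328.467ms=3/4b
5) 2299.27ms=21/4b +328.467ms=3/4b
Σ=6b of 6 (137bpm 3/8) — PASS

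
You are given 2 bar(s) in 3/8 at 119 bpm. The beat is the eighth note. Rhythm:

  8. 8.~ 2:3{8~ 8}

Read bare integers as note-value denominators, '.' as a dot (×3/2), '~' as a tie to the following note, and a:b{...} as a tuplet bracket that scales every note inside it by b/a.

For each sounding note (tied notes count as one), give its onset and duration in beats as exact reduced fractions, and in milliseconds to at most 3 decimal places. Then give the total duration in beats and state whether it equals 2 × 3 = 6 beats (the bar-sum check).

1) 0.0ms=0b +756.303ms=3/2b
2) 756.303ms=3/2b +2268.908ms=9/2b
Σ=6b of 6 (119bpm 3/8) — PASS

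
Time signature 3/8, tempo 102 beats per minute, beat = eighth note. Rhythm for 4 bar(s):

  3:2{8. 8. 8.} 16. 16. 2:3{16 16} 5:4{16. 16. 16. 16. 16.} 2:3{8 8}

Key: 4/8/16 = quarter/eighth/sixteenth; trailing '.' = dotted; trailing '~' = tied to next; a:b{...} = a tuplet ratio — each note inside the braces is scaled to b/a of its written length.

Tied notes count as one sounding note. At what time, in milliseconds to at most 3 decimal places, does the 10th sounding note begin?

note 10 onset = 36/5b = 4235.294ms

1. 0.0ms @ 0 + 588.235ms (1)
2. 588.235ms @ 1 + 588.235ms (1)
3. 1176.471ms @ 2 + 588.235ms (1)
4. 1764.706ms @ 3 + 441.176ms (3/4)
5. 2205.882ms @ 15/4 + 441.176ms (3/4)
6. 2647.059ms @ 9/2 + 441.176ms (3/4)
7. 3088.235ms @ 21/4 + 441.176ms (3/4)
8. 3529.412ms @ 6 + 352.941ms (3/5)
9. 3882.353ms @ 33/5 + 352.941ms (3/5)
10. 4235.294ms @ 36/5 + 352.941ms (3/5)
11. 4588.235ms @ 39/5 + 352.941ms (3/5)
12. 4941.176ms @ 42/5 + 352.941ms (3/5)
13. 5294.118ms @ 9 + 882.353ms (3/2)
14. 6176.471ms @ 21/2 + 882.353ms (3/2)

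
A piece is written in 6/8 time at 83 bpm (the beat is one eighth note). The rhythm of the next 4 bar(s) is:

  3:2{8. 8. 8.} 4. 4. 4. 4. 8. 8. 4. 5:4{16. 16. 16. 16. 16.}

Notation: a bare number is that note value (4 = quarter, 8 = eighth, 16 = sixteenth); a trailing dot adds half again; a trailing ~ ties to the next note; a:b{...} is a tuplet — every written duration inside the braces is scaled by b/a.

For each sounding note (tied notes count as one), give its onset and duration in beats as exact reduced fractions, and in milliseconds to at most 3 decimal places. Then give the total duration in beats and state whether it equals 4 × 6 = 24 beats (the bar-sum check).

1) 0.0ms=0b +722.892ms=1b
2) 722.892ms=1b +722.892ms=1b
3) 1445.783ms=2b +722.892ms=1b
4) 2168.675ms=3b +2168.675ms=3b
5) 4337.349ms=6b +2168.675ms=3b
6) 6506.024ms=9b +2168.675ms=3b
7) 8674.699ms=12b +2168.675ms=3b
8) 10843.373ms=15b +1084.337ms=3/2b
9) 11927.711ms=33/2b +1084.337ms=3/2b
10) 13012.048ms=18b +2168.675ms=3b
11) 15180.723ms=21b +433.735ms=3/5b
12) 15614.458ms=108/5b +433.735ms=3/5b
13) 16048.193ms=111/5b +433.735ms=3/5b
14) 16481.928ms=114/5b +433.735ms=3/5b
15) 16915.663ms=117/5b +433.735ms=3/5b
Σ=24b of 24 (83bpm 6/8) — PASS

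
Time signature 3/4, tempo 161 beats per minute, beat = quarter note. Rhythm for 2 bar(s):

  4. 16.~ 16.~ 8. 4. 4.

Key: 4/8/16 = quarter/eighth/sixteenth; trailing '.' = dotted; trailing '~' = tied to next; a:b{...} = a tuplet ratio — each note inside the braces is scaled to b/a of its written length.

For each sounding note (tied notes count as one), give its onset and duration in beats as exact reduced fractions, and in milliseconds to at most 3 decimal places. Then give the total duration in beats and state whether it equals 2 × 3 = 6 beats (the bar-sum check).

1) 0.0ms=0b +559.006ms=3/2b
2) 559.006ms=3/2b +559.006ms=3/2b
3) 1118.012ms=3b +559.006ms=3/2b
4) 1677.019ms=9/2b +559.006ms=3/2b
Σ=6b of 6 (161bpm 3/4) — PASS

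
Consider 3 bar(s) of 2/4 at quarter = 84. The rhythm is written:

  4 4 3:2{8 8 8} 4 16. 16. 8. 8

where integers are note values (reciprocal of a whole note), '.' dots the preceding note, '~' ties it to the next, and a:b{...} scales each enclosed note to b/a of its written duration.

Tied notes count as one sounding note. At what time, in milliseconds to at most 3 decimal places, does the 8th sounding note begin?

1. 0.0ms @ 0 + 714.286ms (1)
2. 714.286ms @ 1 + 714.286ms (1)
3. 1428.571ms @ 2 + 238.095ms (1/3)
4. 1666.667ms @ 7/3 + 238.095ms (1/3)
5. 1904.762ms @ 8/3 + 238.095ms (1/3)
6. 2142.857ms @ 3 + 714.286ms (1)
7. 2857.143ms @ 4 + 267.857ms (3/8)
8. 3125.0ms @ 35/8 + 267.857ms (3/8)
9. 3392.857ms @ 19/4 + 535.714ms (3/4)
10. 3928.571ms @ 11/2 + 357.143ms (1/2)

note 8 onset = 35/8b = 3125.0ms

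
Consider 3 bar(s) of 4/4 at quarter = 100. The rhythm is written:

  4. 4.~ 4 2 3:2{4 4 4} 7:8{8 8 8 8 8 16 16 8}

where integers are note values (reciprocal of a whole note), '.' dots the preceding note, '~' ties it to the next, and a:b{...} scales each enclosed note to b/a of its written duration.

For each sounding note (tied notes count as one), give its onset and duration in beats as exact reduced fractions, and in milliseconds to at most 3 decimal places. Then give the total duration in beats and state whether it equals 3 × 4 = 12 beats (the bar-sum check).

1) 0.0ms=0b +900.0ms=3/2b
2) 900.0ms=3/2b +1500.0ms=5/2b
3) 2400.0ms=4b +1200.0ms=2b
4) 3600.0ms=6b +400.0ms=2/3b
5) 4000.0ms=20/3b +400.0ms=2/3b
6) 4400.0ms=22/3b +400.0ms=2/3b
7) 4800.0ms=8b +342.857ms=4/7b
8) 5142.857ms=60/7b +342.857ms=4/7b
9) 5485.714ms=64/7b +342.857ms=4/7b
10) 5828.571ms=68/7b +342.857ms=4/7b
11) 6171.429ms=72/7b +342.857ms=4/7b
12) 6514.286ms=76/7b +171.429ms=2/7b
13) 6685.714ms=78/7b +171.429ms=2/7b
14) 6857.143ms=80/7b +342.857ms=4/7b
Σ=12b of 12 (100bpm 4/4) — PASS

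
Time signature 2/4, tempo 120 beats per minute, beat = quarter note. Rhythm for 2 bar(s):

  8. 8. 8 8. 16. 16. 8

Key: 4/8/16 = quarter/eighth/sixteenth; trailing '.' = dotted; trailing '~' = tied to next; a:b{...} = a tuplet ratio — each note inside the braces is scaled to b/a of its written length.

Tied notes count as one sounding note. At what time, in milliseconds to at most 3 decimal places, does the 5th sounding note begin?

1. 0.0ms @ 0 + 375.0ms (3/4)
2. 375.0ms @ 3/4 + 375.0ms (3/4)
3. 750.0ms @ 3/2 + 250.0ms (1/2)
4. 1000.0ms @ 2 + 375.0ms (3/4)
5. 1375.0ms @ 11/4 + 187.5ms (3/8)
6. 1562.5ms @ 25/8 + 187.5ms (3/8)
7. 1750.0ms @ 7/2 + 250.0ms (1/2)

note 5 onset = 11/4b = 1375.0ms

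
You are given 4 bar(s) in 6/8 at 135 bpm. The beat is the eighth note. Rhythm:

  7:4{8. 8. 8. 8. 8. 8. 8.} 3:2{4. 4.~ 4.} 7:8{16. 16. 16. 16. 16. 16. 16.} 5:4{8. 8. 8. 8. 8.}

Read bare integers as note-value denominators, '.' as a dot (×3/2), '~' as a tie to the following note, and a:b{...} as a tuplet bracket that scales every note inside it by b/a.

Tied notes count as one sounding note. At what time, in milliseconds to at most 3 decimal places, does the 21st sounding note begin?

note 21 onset = 114/5b = 10133.333ms

1. 0.0ms @ 0 + 380.952ms (6/7)
2. 380.952ms @ 6/7 + 380.952ms (6/7)
3. 761.905ms @ 12/7 + 380.952ms (6/7)
4. 1142.857ms @ 18/7 + 380.952ms (6/7)
5. 1523.81ms @ 24/7 + 380.952ms (6/7)
6. 1904.762ms @ 30/7 + 380.952ms (6/7)
7. 2285.714ms @ 36/7 + 380.952ms (6/7)
8. 2666.667ms @ 6 + 888.889ms (2)
9. 3555.556ms @ 8 + 1777.778ms (4)
10. 5333.333ms @ 12 + 380.952ms (6/7)
11. 5714.286ms @ 90/7 + 380.952ms (6/7)
12. 6095.238ms @ 96/7 + 380.952ms (6/7)
13. 6476.19ms @ 102/7 + 380.952ms (6/7)
14. 6857.143ms @ 108/7 + 380.952ms (6/7)
15. 7238.095ms @ 114/7 + 380.952ms (6/7)
16. 7619.048ms @ 120/7 + 380.952ms (6/7)
17. 8000.0ms @ 18 + 533.333ms (6/5)
18. 8533.333ms @ 96/5 + 533.333ms (6/5)
19. 9066.667ms @ 102/5 + 533.333ms (6/5)
20. 9600.0ms @ 108/5 + 533.333ms (6/5)
21. 10133.333ms @ 114/5 + 533.333ms (6/5)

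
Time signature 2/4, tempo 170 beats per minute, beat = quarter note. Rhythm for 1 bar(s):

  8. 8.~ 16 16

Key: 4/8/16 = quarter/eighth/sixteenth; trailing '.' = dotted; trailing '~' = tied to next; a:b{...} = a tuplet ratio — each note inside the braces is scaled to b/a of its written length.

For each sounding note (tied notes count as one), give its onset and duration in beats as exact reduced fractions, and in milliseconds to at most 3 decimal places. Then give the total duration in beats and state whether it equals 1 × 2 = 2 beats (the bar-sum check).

1) 0.0ms=0b +264.706ms=3/4b
2) 264.706ms=3/4b +352.941ms=1b
3) 617.647ms=7/4b +88.235ms=1/4b
Σ=2b of 2 (170bpm 2/4) — PASS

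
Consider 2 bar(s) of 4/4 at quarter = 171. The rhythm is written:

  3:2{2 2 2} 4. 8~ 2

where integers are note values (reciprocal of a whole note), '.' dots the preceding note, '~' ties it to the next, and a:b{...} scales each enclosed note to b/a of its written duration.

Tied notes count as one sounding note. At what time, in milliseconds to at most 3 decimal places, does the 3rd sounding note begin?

note 3 onset = 8/3b = 935.673ms

1. 0.0ms @ 0 + 467.836ms (4/3)
2. 467.836ms @ 4/3 + 467.836ms (4/3)
3. 935.673ms @ 8/3 + 467.836ms (4/3)
4. 1403.509ms @ 4 + 526.316ms (3/2)
5. 1929.825ms @ 11/2 + 877.193ms (5/2)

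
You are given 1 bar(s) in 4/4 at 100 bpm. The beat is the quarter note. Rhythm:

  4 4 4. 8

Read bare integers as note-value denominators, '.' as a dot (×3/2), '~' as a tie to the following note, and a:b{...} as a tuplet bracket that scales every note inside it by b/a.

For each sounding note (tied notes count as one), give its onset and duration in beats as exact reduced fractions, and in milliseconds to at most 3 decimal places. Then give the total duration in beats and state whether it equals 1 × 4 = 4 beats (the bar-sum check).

1) 0.0ms=0b +600.0ms=1b
2) 600.0ms=1b +600.0ms=1b
3) 1200.0ms=2b +900.0ms=3/2b
4) 2100.0ms=7/2b +300.0ms=1/2b
Σ=4b of 4 (100bpm 4/4) — PASS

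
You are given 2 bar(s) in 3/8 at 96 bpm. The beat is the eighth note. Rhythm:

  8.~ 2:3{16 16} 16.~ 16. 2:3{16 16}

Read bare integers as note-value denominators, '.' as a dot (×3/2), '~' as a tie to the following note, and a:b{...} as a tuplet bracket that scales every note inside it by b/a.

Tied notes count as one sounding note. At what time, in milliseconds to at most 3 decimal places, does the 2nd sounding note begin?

note 2 onset = 9/4b = 1406.25ms

1. 0.0ms @ 0 + 1406.25ms (9/4)
2. 1406.25ms @ 9/4 + 468.75ms (3/4)
3. 1875.0ms @ 3 + 937.5ms (3/2)
4. 2812.5ms @ 9/2 + 468.75ms (3/4)
5. 3281.25ms @ 21/4 + 468.75ms (3/4)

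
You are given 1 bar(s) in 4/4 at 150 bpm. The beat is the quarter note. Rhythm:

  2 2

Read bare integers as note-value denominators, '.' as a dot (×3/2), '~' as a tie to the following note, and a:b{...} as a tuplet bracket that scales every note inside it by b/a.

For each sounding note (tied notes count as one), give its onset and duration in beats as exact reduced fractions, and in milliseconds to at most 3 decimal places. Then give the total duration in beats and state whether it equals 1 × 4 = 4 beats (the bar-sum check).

1) 0.0ms=0b +800.0ms=2b
2) 800.0ms=2b +800.0ms=2b
Σ=4b of 4 (150bpm 4/4) — PASS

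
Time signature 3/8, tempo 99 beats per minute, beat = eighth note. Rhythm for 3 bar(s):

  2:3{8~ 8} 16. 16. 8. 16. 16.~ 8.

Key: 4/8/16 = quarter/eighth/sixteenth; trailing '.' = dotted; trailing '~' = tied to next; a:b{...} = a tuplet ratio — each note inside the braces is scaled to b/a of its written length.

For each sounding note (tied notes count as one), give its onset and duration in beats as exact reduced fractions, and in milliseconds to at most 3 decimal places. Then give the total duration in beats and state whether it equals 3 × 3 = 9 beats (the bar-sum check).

1) 0.0ms=0b +1818.182ms=3b
2) 1818.182ms=3b +454.545ms=3/4b
3) 2272.727ms=15/4b +454.545ms=3/4b
4) 2727.273ms=9/2b +909.091ms=3/2b
5) 3636.364ms=6b +454.545ms=3/4b
6) 4090.909ms=27/4b +1363.636ms=9/4b
Σ=9b of 9 (99bpm 3/8) — PASS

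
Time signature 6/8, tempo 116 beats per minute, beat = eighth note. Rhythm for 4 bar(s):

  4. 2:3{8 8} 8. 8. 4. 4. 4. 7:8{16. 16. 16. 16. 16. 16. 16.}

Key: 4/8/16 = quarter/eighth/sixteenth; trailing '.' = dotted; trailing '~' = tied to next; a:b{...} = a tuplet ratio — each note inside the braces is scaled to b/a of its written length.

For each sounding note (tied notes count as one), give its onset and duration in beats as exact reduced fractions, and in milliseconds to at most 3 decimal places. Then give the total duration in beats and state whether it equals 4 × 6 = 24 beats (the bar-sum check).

1) 0.0ms=0b +1551.724ms=3b
2) 1551.724ms=3b +775.862ms=3/2b
3) 2327.586ms=9/2b +775.862ms=3/2b
4) 3103.448ms=6b +775.862ms=3/2b
5) 3879.31ms=15/2b +775.862ms=3/2b
6) 4655.172ms=9b +1551.724ms=3b
7) 6206.897ms=12b +1551.724ms=3b
8) 7758.621ms=15b +1551.724ms=3b
9) 9310.345ms=18b +443.35ms=6/7b
10) 9753.695ms=132/7b +443.35ms=6/7b
11) 10197.044ms=138/7b +443.35ms=6/7b
12) 10640.394ms=144/7b +443.35ms=6/7b
13) 11083.744ms=150/7b +443.35ms=6/7b
14) 11527.094ms=156/7b +443.35ms=6/7b
15) 11970.443ms=162/7b +443.35ms=6/7b
Σ=24b of 24 (116bpm 6/8) — PASS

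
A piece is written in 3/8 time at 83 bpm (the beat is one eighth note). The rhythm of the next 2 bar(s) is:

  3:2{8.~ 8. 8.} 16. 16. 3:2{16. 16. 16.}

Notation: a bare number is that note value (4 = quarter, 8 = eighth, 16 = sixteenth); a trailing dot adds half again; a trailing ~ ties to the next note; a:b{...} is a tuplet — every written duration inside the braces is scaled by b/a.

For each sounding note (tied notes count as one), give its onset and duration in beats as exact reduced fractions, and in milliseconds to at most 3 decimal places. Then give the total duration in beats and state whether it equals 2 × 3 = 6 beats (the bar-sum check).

1) 0.0ms=0b +1445.783ms=2b
2) 1445.783ms=2b +722.892ms=1b
3) 2168.675ms=3b +542.169ms=3/4b
4) 2710.843ms=15/4b +542.169ms=3/4b
5) 3253.012ms=9/2b +361.446ms=1/2b
6) 3614.458ms=5b +361.446ms=1/2b
7) 3975.904ms=11/2b +361.446ms=1/2b
Σ=6b of 6 (83bpm 3/8) — PASS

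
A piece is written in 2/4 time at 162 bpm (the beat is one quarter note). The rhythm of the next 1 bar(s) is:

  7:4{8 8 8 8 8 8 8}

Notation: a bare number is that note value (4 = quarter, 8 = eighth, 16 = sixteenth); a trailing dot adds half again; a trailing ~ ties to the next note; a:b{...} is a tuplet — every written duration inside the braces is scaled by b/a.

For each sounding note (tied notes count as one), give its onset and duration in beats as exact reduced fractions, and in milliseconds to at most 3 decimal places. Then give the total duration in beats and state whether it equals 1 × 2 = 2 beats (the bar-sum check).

1) 0.0ms=0b +105.82ms=2/7b
2) 105.82ms=2/7b +105.82ms=2/7b
3) 211.64ms=4/7b +105.82ms=2/7b
4) 317.46ms=6/7b +105.82ms=2/7b
5) 423.28ms=8/7b +105.82ms=2/7b
6) 529.101ms=10/7b +105.82ms=2/7b
7) 634.921ms=12/7b +105.82ms=2/7b
Σ=2b of 2 (162bpm 2/4) — PASS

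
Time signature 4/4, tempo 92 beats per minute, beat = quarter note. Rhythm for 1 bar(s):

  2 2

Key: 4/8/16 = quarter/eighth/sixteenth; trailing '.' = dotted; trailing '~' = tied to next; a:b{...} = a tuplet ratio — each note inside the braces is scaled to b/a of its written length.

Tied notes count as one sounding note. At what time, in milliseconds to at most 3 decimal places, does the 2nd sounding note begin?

1. 0.0ms @ 0 + 1304.348ms (2)
2. 1304.348ms @ 2 + 1304.348ms (2)

note 2 onset = 2b = 1304.348ms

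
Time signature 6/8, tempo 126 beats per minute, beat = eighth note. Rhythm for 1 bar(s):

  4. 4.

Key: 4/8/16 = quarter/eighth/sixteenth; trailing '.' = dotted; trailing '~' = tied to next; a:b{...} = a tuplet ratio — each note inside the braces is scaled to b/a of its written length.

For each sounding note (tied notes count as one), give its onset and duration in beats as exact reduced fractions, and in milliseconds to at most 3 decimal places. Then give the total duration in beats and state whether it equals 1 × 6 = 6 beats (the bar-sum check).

1) 0.0ms=0b +1428.571ms=3b
2) 1428.571ms=3b +1428.571ms=3b
Σ=6b of 6 (126bpm 6/8) — PASS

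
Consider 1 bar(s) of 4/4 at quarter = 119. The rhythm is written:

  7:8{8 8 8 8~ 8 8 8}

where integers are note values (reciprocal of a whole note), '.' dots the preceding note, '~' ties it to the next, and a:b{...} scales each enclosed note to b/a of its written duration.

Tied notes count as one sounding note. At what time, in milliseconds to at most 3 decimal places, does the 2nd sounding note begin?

note 2 onset = 4/7b = 288.115ms

1. 0.0ms @ 0 + 288.115ms (4/7)
2. 288.115ms @ 4/7 + 288.115ms (4/7)
3. 576.23ms @ 8/7 + 288.115ms (4/7)
4. 864.346ms @ 12/7 + 576.23ms (8/7)
5. 1440.576ms @ 20/7 + 288.115ms (4/7)
6. 1728.691ms @ 24/7 + 288.115ms (4/7)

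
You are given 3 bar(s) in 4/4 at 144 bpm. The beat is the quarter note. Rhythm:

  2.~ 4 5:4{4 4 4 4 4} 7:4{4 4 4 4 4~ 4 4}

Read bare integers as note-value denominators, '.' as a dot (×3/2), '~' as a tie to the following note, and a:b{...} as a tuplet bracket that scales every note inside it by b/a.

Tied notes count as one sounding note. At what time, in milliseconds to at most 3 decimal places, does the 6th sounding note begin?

note 6 onset = 36/5b = 3000.0ms

1. 0.0ms @ 0 + 1666.667ms (4)
2. 1666.667ms @ 4 + 333.333ms (4/5)
3. 2000.0ms @ 24/5 + 333.333ms (4/5)
4. 2333.333ms @ 28/5 + 333.333ms (4/5)
5. 2666.667ms @ 32/5 + 333.333ms (4/5)
6. 3000.0ms @ 36/5 + 333.333ms (4/5)
7. 3333.333ms @ 8 + 238.095ms (4/7)
8. 3571.429ms @ 60/7 + 238.095ms (4/7)
9. 3809.524ms @ 64/7 + 238.095ms (4/7)
10. 4047.619ms @ 68/7 + 238.095ms (4/7)
11. 4285.714ms @ 72/7 + 476.19ms (8/7)
12. 4761.905ms @ 80/7 + 238.095ms (4/7)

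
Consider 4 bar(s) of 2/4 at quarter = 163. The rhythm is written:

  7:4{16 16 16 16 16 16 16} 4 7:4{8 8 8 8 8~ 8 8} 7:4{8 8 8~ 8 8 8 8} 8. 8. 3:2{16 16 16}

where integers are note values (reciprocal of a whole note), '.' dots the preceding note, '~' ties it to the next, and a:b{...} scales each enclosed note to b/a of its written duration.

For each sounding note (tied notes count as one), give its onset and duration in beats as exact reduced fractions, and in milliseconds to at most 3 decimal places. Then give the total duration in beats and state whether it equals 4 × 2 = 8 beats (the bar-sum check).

1) 0.0ms=0b +52.585ms=1/7b
2) 52.585ms=1/7b +52.585ms=1/7b
3) 105.171ms=2/7b +52.585ms=1/7b
4) 157.756ms=3/7b +52.585ms=1/7b
5) 210.342ms=4/7b +52.585ms=1/7b
6) 262.927ms=5/7b +52.585ms=1/7b
7) 315.513ms=6/7b +52.585ms=1/7b
8) 368.098ms=1b +368.098ms=1b
9) 736.196ms=2b +105.171ms=2/7b
10) 841.367ms=16/7b +105.171ms=2/7b
11) 946.538ms=18/7b +105.171ms=2/7b
12) 1051.709ms=20/7b +105.171ms=2/7b
13) 1156.88ms=22/7b +210.342ms=4/7b
14) 1367.222ms=26/7b +105.171ms=2/7b
15) 1472.393ms=4b +105.171ms=2/7b
16) 1577.564ms=30/7b +105.171ms=2/7b
17) 1682.734ms=32/7b +210.342ms=4/7b
18) 1893.076ms=36/7b +105.171ms=2/7b
19) 1998.247ms=38/7b +105.171ms=2/7b
20) 2103.418ms=40/7b +105.171ms=2/7b
21) 2208.589ms=6b +276.074ms=3/4b
22) 2484.663ms=27/4b +276.074ms=3/4b
23) 2760.736ms=15/2b +61.35ms=1/6b
24) 2822.086ms=23/3b +61.35ms=1/6b
25) 2883.436ms=47/6b +61.35ms=1/6b
Σ=8b of 8 (163bpm 2/4) — PASS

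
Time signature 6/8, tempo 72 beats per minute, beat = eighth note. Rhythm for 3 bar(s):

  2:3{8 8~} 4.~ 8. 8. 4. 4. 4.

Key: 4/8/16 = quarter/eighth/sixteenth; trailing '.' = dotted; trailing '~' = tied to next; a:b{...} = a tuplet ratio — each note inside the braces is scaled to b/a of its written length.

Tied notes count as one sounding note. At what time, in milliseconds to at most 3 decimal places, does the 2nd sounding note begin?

note 2 onset = 3/2b = 1250.0ms

1. 0.0ms @ 0 + 1250.0ms (3/2)
2. 1250.0ms @ 3/2 + 5000.0ms (6)
3. 6250.0ms @ 15/2 + 1250.0ms (3/2)
4. 7500.0ms @ 9 + 2500.0ms (3)
5. 10000.0ms @ 12 + 2500.0ms (3)
6. 12500.0ms @ 15 + 2500.0ms (3)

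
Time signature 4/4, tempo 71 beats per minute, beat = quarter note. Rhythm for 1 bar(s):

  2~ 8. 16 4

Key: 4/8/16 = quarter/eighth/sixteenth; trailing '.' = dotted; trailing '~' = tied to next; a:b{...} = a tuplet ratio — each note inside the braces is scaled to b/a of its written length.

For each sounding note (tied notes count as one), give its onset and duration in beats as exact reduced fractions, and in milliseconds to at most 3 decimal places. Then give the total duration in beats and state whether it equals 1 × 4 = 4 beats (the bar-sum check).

1) 0.0ms=0b +2323.944ms=11/4b
2) 2323.944ms=11/4b +211.268ms=1/4b
3) 2535.211ms=3b +845.07ms=1b
Σ=4b of 4 (71bpm 4/4) — PASS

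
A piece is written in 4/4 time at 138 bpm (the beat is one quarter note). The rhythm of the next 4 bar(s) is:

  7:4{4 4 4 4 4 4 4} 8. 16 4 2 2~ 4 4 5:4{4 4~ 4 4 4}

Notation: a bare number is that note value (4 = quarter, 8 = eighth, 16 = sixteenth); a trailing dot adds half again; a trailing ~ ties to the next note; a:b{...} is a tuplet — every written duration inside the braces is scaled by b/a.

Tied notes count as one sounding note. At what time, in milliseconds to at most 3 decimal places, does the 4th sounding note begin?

1. 0.0ms @ 0 + 248.447ms (4/7)
2. 248.447ms @ 4/7 + 248.447ms (4/7)
3. 496.894ms @ 8/7 + 248.447ms (4/7)
4. 745.342ms @ 12/7 + 248.447ms (4/7)
5. 993.789ms @ 16/7 + 248.447ms (4/7)
6. 1242.236ms @ 20/7 + 248.447ms (4/7)
7. 1490.683ms @ 24/7 + 248.447ms (4/7)
8. 1739.13ms @ 4 + 326.087ms (3/4)
9. 2065.217ms @ 19/4 + 108.696ms (1/4)
10. 2173.913ms @ 5 + 434.783ms (1)
11. 2608.696ms @ 6 + 869.565ms (2)
12. 3478.261ms @ 8 + 1304.348ms (3)
13. 4782.609ms @ 11 + 434.783ms (1)
14. 5217.391ms @ 12 + 347.826ms (4/5)
15. 5565.217ms @ 64/5 + 695.652ms (8/5)
16. 6260.87ms @ 72/5 + 347.826ms (4/5)
17. 6608.696ms @ 76/5 + 347.826ms (4/5)

note 4 onset = 12/7b = 745.342ms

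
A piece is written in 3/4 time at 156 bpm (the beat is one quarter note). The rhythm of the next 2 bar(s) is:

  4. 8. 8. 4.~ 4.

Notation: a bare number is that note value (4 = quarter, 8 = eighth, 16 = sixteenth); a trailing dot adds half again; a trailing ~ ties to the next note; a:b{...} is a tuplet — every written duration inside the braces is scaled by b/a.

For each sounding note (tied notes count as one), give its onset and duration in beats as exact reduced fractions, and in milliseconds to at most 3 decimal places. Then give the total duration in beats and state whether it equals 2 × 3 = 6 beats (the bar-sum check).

1) 0.0ms=0b +576.923ms=3/2b
2) 576.923ms=3/2b +288.462ms=3/4b
3) 865.385ms=9/4b +288.462ms=3/4b
4) 1153.846ms=3b +1153.846ms=3b
Σ=6b of 6 (156bpm 3/4) — PASS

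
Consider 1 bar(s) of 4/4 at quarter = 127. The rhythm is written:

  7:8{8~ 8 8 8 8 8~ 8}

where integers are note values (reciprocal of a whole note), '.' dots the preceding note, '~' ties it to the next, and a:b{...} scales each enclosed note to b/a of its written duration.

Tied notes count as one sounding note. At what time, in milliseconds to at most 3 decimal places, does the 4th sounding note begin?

note 4 onset = 16/7b = 1079.865ms

1. 0.0ms @ 0 + 539.933ms (8/7)
2. 539.933ms @ 8/7 + 269.966ms (4/7)
3. 809.899ms @ 12/7 + 269.966ms (4/7)
4. 1079.865ms @ 16/7 + 269.966ms (4/7)
5. 1349.831ms @ 20/7 + 539.933ms (8/7)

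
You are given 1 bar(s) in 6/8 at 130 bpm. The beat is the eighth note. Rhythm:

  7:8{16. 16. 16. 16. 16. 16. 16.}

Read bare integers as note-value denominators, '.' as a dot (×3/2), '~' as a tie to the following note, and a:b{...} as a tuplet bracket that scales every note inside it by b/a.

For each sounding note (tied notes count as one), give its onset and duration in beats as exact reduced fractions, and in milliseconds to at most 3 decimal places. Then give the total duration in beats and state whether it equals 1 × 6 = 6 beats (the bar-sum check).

1) 0.0ms=0b +395.604ms=6/7b
2) 395.604ms=6/7b +395.604ms=6/7b
3) 791.209ms=12/7b +395.604ms=6/7b
4) 1186.813ms=18/7b +395.604ms=6/7b
5) 1582.418ms=24/7b +395.604ms=6/7b
6) 1978.022ms=30/7b +395.604ms=6/7b
7) 2373.626ms=36/7b +395.604ms=6/7b
Σ=6b of 6 (130bpm 6/8) — PASS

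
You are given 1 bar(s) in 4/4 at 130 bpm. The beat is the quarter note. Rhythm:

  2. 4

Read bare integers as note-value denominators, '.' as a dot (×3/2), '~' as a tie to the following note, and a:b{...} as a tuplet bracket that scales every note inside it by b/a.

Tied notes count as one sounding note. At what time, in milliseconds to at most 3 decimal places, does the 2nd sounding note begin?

note 2 onset = 3b = 1384.615ms

1. 0.0ms @ 0 + 1384.615ms (3)
2. 1384.615ms @ 3 + 461.538ms (1)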